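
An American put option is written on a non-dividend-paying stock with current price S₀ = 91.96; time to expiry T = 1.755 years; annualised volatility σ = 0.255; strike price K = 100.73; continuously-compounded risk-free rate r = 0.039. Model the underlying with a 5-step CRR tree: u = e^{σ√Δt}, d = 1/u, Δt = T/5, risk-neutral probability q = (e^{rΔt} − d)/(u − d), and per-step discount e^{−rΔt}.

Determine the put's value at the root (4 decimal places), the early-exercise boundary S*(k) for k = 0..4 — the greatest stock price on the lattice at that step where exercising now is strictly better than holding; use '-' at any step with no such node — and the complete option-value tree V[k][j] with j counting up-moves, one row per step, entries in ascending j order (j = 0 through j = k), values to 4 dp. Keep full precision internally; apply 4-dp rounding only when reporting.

price = 14.7044
boundary = - - 67.9793 79.0656 67.9793
tree:
14.7044
22.4523 7.5921
32.7507 13.0776 2.4801
42.2826 21.6644 5.1078 0.0000
50.4779 32.7507 10.5194 0.0000 0.0000
57.5241 42.2826 21.6644 0.0000 0.0000 0.0000

Δt=0.35100, u=1.16308, d=0.85978, q=0.50775, disc=e^(-rΔt)=0.98640
k=5 terminal: V=max(K-S,0) → 57.5241 42.2826 21.6644 0.0000 0.0000 0.0000
k=4: j=0 S=50.2521 intr=50.4779 cont=49.1084 V=50.4779[EX]; j=1 S=67.9793 intr=32.7507 cont=31.3812 V=32.7507[EX]; j=2 S=91.9600 intr=8.7700 cont=10.5194 V=10.5194[hold]; j=3 S=124.4003 intr=0.0000 cont=0.0000 V=0.0000[hold]; j=4 S=168.2844 intr=0.0000 cont=0.0000 V=0.0000[hold]  S*(4)=67.9793
k=3: j=0 S=58.4474 intr=42.2826 cont=40.9131 V=42.2826[EX]; j=1 S=79.0656 intr=21.6644 cont=21.1710 V=21.6644[EX]; j=2 S=106.9572 intr=0.0000 cont=5.1078 V=5.1078[hold]; j=3 S=144.6880 intr=0.0000 cont=0.0000 V=0.0000[hold]  S*(3)=79.0656
k=2: j=0 S=67.9793 intr=32.7507 cont=31.3812 V=32.7507[EX]; j=1 S=91.9600 intr=8.7700 cont=13.0776 V=13.0776[hold]; j=2 S=124.4003 intr=0.0000 cont=2.4801 V=2.4801[hold]  S*(2)=67.9793
k=1: j=0 S=79.0656 intr=21.6644 cont=22.4523 V=22.4523[hold]; j=1 S=106.9572 intr=0.0000 cont=7.5921 V=7.5921[hold]  S*(1)=-
k=0: j=0 S=91.9600 intr=8.7700 cont=14.7044 V=14.7044[hold]  S*(0)=-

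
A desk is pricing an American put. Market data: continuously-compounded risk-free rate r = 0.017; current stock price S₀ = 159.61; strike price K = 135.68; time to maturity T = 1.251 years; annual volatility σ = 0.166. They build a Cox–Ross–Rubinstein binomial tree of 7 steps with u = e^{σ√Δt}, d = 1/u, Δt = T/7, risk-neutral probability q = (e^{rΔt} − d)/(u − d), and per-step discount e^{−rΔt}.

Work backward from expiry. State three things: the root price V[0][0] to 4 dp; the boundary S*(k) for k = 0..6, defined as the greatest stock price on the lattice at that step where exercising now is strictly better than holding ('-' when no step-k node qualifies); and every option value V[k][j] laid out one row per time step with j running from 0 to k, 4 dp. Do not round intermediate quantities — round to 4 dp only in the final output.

price = 2.5241
boundary = - - - - - 112.3764 120.5458
tree:
2.5241
4.1707 0.9197
6.7395 1.6691 0.1881
10.5934 2.9892 0.3805 0.0000
16.0766 5.2640 0.7698 0.0000 0.0000
23.3036 9.0649 1.5571 0.0000 0.0000 0.0000
30.9194 15.1342 3.1496 0.0000 0.0000 0.0000 0.0000
38.0190 23.3036 6.3709 0.0000 0.0000 0.0000 0.0000 0.0000

Δt=0.17871, u=1.07270, d=0.93223, q=0.50413, disc=e^(-rΔt)=0.99697
k=7 terminal: V=max(K-S,0) → 38.0190 23.3036 6.3709 0.0000 0.0000 0.0000 0.0000 0.0000
k=6: j=0 S=104.7606 intr=30.9194 cont=30.5078 V=30.9194[EX]; j=1 S=120.5458 intr=15.1342 cont=14.7226 V=15.1342[EX]; j=2 S=138.7095 intr=0.0000 cont=3.1496 V=3.1496[hold]; j=3 S=159.6100 intr=0.0000 cont=0.0000 V=0.0000[hold]; j=4 S=183.6598 intr=0.0000 cont=0.0000 V=0.0000[hold]; j=5 S=211.3334 intr=0.0000 cont=0.0000 V=0.0000[hold]; j=6 S=243.1767 intr=0.0000 cont=0.0000 V=0.0000[hold]  S*(6)=120.5458
k=5: j=0 S=112.3764 intr=23.3036 cont=22.8920 V=23.3036[EX]; j=1 S=129.3091 intr=6.3709 cont=9.0649 V=9.0649[hold]; j=2 S=148.7932 intr=0.0000 cont=1.5571 V=1.5571[hold]; j=3 S=171.2131 intr=0.0000 cont=0.0000 V=0.0000[hold]; j=4 S=197.0113 intr=0.0000 cont=0.0000 V=0.0000[hold]; j=5 S=226.6966 intr=0.0000 cont=0.0000 V=0.0000[hold]  S*(5)=112.3764
k=4: j=0 S=120.5458 intr=15.1342 cont=16.0766 V=16.0766[hold]; j=1 S=138.7095 intr=0.0000 cont=5.2640 V=5.2640[hold]; j=2 S=159.6100 intr=0.0000 cont=0.7698 V=0.7698[hold]; j=3 S=183.6598 intr=0.0000 cont=0.0000 V=0.0000[hold]; j=4 S=211.3334 intr=0.0000 cont=0.0000 V=0.0000[hold]  S*(4)=-
k=3: j=0 S=129.3091 intr=6.3709 cont=10.5934 V=10.5934[hold]; j=1 S=148.7932 intr=0.0000 cont=2.9892 V=2.9892[hold]; j=2 S=171.2131 intr=0.0000 cont=0.3805 V=0.3805[hold]; j=3 S=197.0113 intr=0.0000 cont=0.0000 V=0.0000[hold]  S*(3)=-
k=2: j=0 S=138.7095 intr=0.0000 cont=6.7395 V=6.7395[hold]; j=1 S=159.6100 intr=0.0000 cont=1.6691 V=1.6691[hold]; j=2 S=183.6598 intr=0.0000 cont=0.1881 V=0.1881[hold]  S*(2)=-
k=1: j=0 S=148.7932 intr=0.0000 cont=4.1707 V=4.1707[hold]; j=1 S=171.2131 intr=0.0000 cont=0.9197 V=0.9197[hold]  S*(1)=-
k=0: j=0 S=159.6100 intr=0.0000 cont=2.5241 V=2.5241[hold]  S*(0)=-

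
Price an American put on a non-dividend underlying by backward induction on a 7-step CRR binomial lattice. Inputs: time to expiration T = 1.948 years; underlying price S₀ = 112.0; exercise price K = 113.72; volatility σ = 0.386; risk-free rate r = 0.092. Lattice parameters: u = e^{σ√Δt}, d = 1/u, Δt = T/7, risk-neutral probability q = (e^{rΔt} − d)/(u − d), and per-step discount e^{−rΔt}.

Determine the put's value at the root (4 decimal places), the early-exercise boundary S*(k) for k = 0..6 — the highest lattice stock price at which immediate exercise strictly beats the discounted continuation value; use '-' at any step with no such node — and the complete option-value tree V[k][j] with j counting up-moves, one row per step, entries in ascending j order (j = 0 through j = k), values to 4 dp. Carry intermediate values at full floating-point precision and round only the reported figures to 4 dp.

price = 17.5298
boundary = - - 74.5334 60.8019 74.5334 60.8019 74.5334
tree:
17.5298
26.6335 9.7576
39.1866 16.0407 4.2748
52.9181 25.5593 7.7984 1.1396
64.1198 39.1866 13.8905 2.3983 0.0000
73.2577 52.9181 23.9265 5.0472 0.0000 0.0000
80.7122 64.1198 39.1866 10.6219 0.0000 0.0000 0.0000
86.7933 73.2577 52.9181 22.3540 0.0000 0.0000 0.0000 0.0000

params: Δt=0.27829 u=1.22584 d=0.81577 q=0.51251 e^(-rΔt)=0.97472
t_7 payoffs: 86.7933 73.2577 52.9181 22.3540 0.0000 0.0000 0.0000 0.0000
t_6: node(6,0) S=33.0078 payoff=80.7122 vs cont=77.8377 → 80.7122 [stop]  node(6,1) S=49.6002 payoff=64.1198 vs cont=61.2452 → 64.1198 [stop]  node(6,2) S=74.5334 payoff=39.1866 vs cont=36.3121 → 39.1866 [stop]  node(6,3) S=112.0000 payoff=1.7200 vs cont=10.6219 → 10.6219 [wait]  node(6,4) S=168.3004 payoff=0.0000 vs cont=0.0000 → 0.0000 [wait]  node(6,5) S=252.9020 payoff=0.0000 vs cont=0.0000 → 0.0000 [wait]  node(6,6) S=380.0313 payoff=0.0000 vs cont=0.0000 → 0.0000 [wait]  ⇒ S*(6)=74.5334
t_5: node(5,0) S=40.4623 payoff=73.2577 vs cont=70.3832 → 73.2577 [stop]  node(5,1) S=60.8019 payoff=52.9181 vs cont=50.0435 → 52.9181 [stop]  node(5,2) S=91.3660 payoff=22.3540 vs cont=23.9265 → 23.9265 [wait]  node(5,3) S=137.2940 payoff=0.0000 vs cont=5.0472 → 5.0472 [wait]  node(5,4) S=206.3092 payoff=0.0000 vs cont=0.0000 → 0.0000 [wait]  node(5,5) S=310.0172 payoff=0.0000 vs cont=0.0000 → 0.0000 [wait]  ⇒ S*(5)=60.8019
t_4: node(4,0) S=49.6002 payoff=64.1198 vs cont=61.2452 → 64.1198 [stop]  node(4,1) S=74.5334 payoff=39.1866 vs cont=37.0976 → 39.1866 [stop]  node(4,2) S=112.0000 payoff=1.7200 vs cont=13.8905 → 13.8905 [wait]  node(4,3) S=168.3004 payoff=0.0000 vs cont=2.3983 → 2.3983 [wait]  node(4,4) S=252.9020 payoff=0.0000 vs cont=0.0000 → 0.0000 [wait]  ⇒ S*(4)=74.5334
t_3: node(3,0) S=60.8019 payoff=52.9181 vs cont=50.0435 → 52.9181 [stop]  node(3,1) S=91.3660 payoff=22.3540 vs cont=25.5593 → 25.5593 [wait]  node(3,2) S=137.2940 payoff=0.0000 vs cont=7.7984 → 7.7984 [wait]  node(3,3) S=206.3092 payoff=0.0000 vs cont=1.1396 → 1.1396 [wait]  ⇒ S*(3)=60.8019
t_2: node(2,0) S=74.5334 payoff=39.1866 vs cont=37.9133 → 39.1866 [stop]  node(2,1) S=112.0000 payoff=1.7200 vs cont=16.0407 → 16.0407 [wait]  node(2,2) S=168.3004 payoff=0.0000 vs cont=4.2748 → 4.2748 [wait]  ⇒ S*(2)=74.5334
t_1: node(1,0) S=91.3660 payoff=22.3540 vs cont=26.6335 → 26.6335 [wait]  node(1,1) S=137.2940 payoff=0.0000 vs cont=9.7576 → 9.7576 [wait]  ⇒ S*(1)=-
t_0: node(0,0) S=112.0000 payoff=1.7200 vs cont=17.5298 → 17.5298 [wait]  ⇒ S*(0)=-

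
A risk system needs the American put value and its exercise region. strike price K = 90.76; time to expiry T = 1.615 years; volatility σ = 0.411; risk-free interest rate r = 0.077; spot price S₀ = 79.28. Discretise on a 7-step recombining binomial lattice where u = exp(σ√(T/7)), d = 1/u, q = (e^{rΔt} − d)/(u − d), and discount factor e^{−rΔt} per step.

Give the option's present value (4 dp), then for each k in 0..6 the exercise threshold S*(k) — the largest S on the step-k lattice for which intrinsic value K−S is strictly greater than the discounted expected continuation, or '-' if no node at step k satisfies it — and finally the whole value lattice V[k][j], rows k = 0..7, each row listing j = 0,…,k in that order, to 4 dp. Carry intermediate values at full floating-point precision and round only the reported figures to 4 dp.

price = 18.8851
boundary = - - 53.4185 43.8486 53.4185 65.0770 53.4185
tree:
18.8851
27.0251 11.2932
37.3415 17.5153 5.3766
46.9114 26.1832 9.3375 1.5446
54.7669 37.3415 15.7871 3.1191 0.0000
61.2150 46.9114 25.6830 6.2984 0.0000 0.0000
66.5080 54.7669 37.3415 12.7186 0.0000 0.0000 0.0000
70.8527 61.2150 46.9114 25.6830 0.0000 0.0000 0.0000 0.0000

Δt=0.23071, u=1.21825, d=0.82085, q=0.49591, disc=e^(-rΔt)=0.98239
k=7 terminal: V=max(K-S,0) → 70.8527 61.2150 46.9114 25.6830 0.0000 0.0000 0.0000 0.0000
k=6: j=0 S=24.2520 intr=66.5080 cont=64.9099 V=66.5080[EX]; j=1 S=35.9931 intr=54.7669 cont=53.1688 V=54.7669[EX]; j=2 S=53.4185 intr=37.3415 cont=35.7434 V=37.3415[EX]; j=3 S=79.2800 intr=11.4800 cont=12.7186 V=12.7186[hold]; j=4 S=117.6619 intr=0.0000 cont=0.0000 V=0.0000[hold]; j=5 S=174.6255 intr=0.0000 cont=0.0000 V=0.0000[hold]; j=6 S=259.1671 intr=0.0000 cont=0.0000 V=0.0000[hold]  S*(6)=53.4185
k=5: j=0 S=29.5450 intr=61.2150 cont=59.6169 V=61.2150[EX]; j=1 S=43.8486 intr=46.9114 cont=45.3133 V=46.9114[EX]; j=2 S=65.0770 intr=25.6830 cont=24.6883 V=25.6830[EX]; j=3 S=96.5828 intr=0.0000 cont=6.2984 V=6.2984[hold]; j=4 S=143.3414 intr=0.0000 cont=0.0000 V=0.0000[hold]; j=5 S=212.7374 intr=0.0000 cont=0.0000 V=0.0000[hold]  S*(5)=65.0770
k=4: j=0 S=35.9931 intr=54.7669 cont=53.1688 V=54.7669[EX]; j=1 S=53.4185 intr=37.3415 cont=35.7434 V=37.3415[EX]; j=2 S=79.2800 intr=11.4800 cont=15.7871 V=15.7871[hold]; j=3 S=117.6619 intr=0.0000 cont=3.1191 V=3.1191[hold]; j=4 S=174.6255 intr=0.0000 cont=0.0000 V=0.0000[hold]  S*(4)=53.4185
k=3: j=0 S=43.8486 intr=46.9114 cont=45.3133 V=46.9114[EX]; j=1 S=65.0770 intr=25.6830 cont=26.1832 V=26.1832[hold]; j=2 S=96.5828 intr=0.0000 cont=9.3375 V=9.3375[hold]; j=3 S=143.3414 intr=0.0000 cont=1.5446 V=1.5446[hold]  S*(3)=43.8486
k=2: j=0 S=53.4185 intr=37.3415 cont=35.9871 V=37.3415[EX]; j=1 S=79.2800 intr=11.4800 cont=17.5153 V=17.5153[hold]; j=2 S=117.6619 intr=0.0000 cont=5.3766 V=5.3766[hold]  S*(2)=53.4185
k=1: j=0 S=65.0770 intr=25.6830 cont=27.0251 V=27.0251[hold]; j=1 S=96.5828 intr=0.0000 cont=11.2932 V=11.2932[hold]  S*(1)=-
k=0: j=0 S=79.2800 intr=11.4800 cont=18.8851 V=18.8851[hold]  S*(0)=-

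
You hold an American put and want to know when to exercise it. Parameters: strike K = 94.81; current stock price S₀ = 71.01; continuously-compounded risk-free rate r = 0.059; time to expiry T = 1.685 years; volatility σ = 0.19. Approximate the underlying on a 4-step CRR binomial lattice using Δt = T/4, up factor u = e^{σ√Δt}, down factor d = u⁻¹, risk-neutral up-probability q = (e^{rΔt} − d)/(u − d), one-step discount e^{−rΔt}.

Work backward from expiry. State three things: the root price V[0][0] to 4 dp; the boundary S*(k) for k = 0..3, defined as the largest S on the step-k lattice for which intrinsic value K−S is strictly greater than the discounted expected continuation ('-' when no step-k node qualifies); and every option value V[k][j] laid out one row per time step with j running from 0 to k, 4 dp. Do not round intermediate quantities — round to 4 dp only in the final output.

price = 23.8000
boundary = 71.0100 80.3296 71.0100 80.3296
tree:
23.8000
32.0383 14.4804
39.3209 23.8000 6.9776
45.7586 32.0383 14.4804 1.6479
51.4494 39.3209 23.8000 3.9377 0.0000

params: Δt=0.42125 u=1.13124 d=0.88398 q=0.57099 e^(-rΔt)=0.97545
t_4 payoffs: 51.4494 39.3209 23.8000 3.9377 0.0000
t_3: node(3,0) S=49.0514 payoff=45.7586 vs cont=43.4312 → 45.7586 [stop]  node(3,1) S=62.7717 payoff=32.0383 vs cont=29.7110 → 32.0383 [stop]  node(3,2) S=80.3296 payoff=14.4804 vs cont=12.1531 → 14.4804 [stop]  node(3,3) S=102.7987 payoff=0.0000 vs cont=1.6479 → 1.6479 [wait]  ⇒ S*(3)=80.3296
t_2: node(2,0) S=55.4891 payoff=39.3209 vs cont=36.9936 → 39.3209 [stop]  node(2,1) S=71.0100 payoff=23.8000 vs cont=21.4727 → 23.8000 [stop]  node(2,2) S=90.8723 payoff=3.9377 vs cont=6.9776 → 6.9776 [wait]  ⇒ S*(2)=71.0100
t_1: node(1,0) S=62.7717 payoff=32.0383 vs cont=29.7110 → 32.0383 [stop]  node(1,1) S=80.3296 payoff=14.4804 vs cont=13.8462 → 14.4804 [stop]  ⇒ S*(1)=80.3296
t_0: node(0,0) S=71.0100 payoff=23.8000 vs cont=21.4727 → 23.8000 [stop]  ⇒ S*(0)=71.0100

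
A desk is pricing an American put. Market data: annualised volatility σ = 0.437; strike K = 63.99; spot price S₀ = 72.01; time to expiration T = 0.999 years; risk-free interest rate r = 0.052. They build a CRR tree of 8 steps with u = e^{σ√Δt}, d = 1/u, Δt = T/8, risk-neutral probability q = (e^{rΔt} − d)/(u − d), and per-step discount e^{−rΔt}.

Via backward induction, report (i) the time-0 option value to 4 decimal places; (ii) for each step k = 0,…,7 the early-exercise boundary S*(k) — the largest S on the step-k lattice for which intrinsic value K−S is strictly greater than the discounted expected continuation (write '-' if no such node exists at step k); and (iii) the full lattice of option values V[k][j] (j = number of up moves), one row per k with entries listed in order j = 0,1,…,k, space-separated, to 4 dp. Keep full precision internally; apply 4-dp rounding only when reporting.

price = 7.1479
boundary = - - - - 38.8265 33.2707 38.8265 45.3100
tree:
7.1479
10.2754 3.8898
14.3468 6.0470 1.6285
19.3677 9.1549 2.7950 0.3994
25.1635 13.4125 4.7117 0.7768 0.0000
30.7193 18.8555 7.7553 1.5107 0.0000 0.0000
35.4801 25.1635 12.3439 2.9382 0.0000 0.0000 0.0000
39.5597 30.7193 18.6800 5.7144 0.0000 0.0000 0.0000 0.0000
43.0555 35.4801 25.1635 11.1138 0.0000 0.0000 0.0000 0.0000 0.0000

Δt=0.12487, u=1.16699, d=0.85691, q=0.48248, disc=e^(-rΔt)=0.99353
k=8 terminal: V=max(K-S,0) → 43.0555 35.4801 25.1635 11.1138 0.0000 0.0000 0.0000 0.0000 0.0000
k=7: j=0 S=24.4303 intr=39.5597 cont=39.1455 V=39.5597[EX]; j=1 S=33.2707 intr=30.7193 cont=30.3051 V=30.7193[EX]; j=2 S=45.3100 intr=18.6800 cont=18.2658 V=18.6800[EX]; j=3 S=61.7059 intr=2.2841 cont=5.7144 V=5.7144[hold]; j=4 S=84.0348 intr=0.0000 cont=0.0000 V=0.0000[hold]; j=5 S=114.4435 intr=0.0000 cont=0.0000 V=0.0000[hold]; j=6 S=155.8560 intr=0.0000 cont=0.0000 V=0.0000[hold]; j=7 S=212.2541 intr=0.0000 cont=0.0000 V=0.0000[hold]  S*(7)=45.3100
k=6: j=0 S=28.5099 intr=35.4801 cont=35.0659 V=35.4801[EX]; j=1 S=38.8265 intr=25.1635 cont=24.7493 V=25.1635[EX]; j=2 S=52.8762 intr=11.1138 cont=12.3439 V=12.3439[hold]; j=3 S=72.0100 intr=0.0000 cont=2.9382 V=2.9382[hold]; j=4 S=98.0675 intr=0.0000 cont=0.0000 V=0.0000[hold]; j=5 S=133.5542 intr=0.0000 cont=0.0000 V=0.0000[hold]; j=6 S=181.8820 intr=0.0000 cont=0.0000 V=0.0000[hold]  S*(6)=38.8265
k=5: j=0 S=33.2707 intr=30.7193 cont=30.3051 V=30.7193[EX]; j=1 S=45.3100 intr=18.6800 cont=18.8555 V=18.8555[hold]; j=2 S=61.7059 intr=2.2841 cont=7.7553 V=7.7553[hold]; j=3 S=84.0348 intr=0.0000 cont=1.5107 V=1.5107[hold]; j=4 S=114.4435 intr=0.0000 cont=0.0000 V=0.0000[hold]; j=5 S=155.8560 intr=0.0000 cont=0.0000 V=0.0000[hold]  S*(5)=33.2707
k=4: j=0 S=38.8265 intr=25.1635 cont=24.8335 V=25.1635[EX]; j=1 S=52.8762 intr=11.1138 cont=13.4125 V=13.4125[hold]; j=2 S=72.0100 intr=0.0000 cont=4.7117 V=4.7117[hold]; j=3 S=98.0675 intr=0.0000 cont=0.7768 V=0.7768[hold]; j=4 S=133.5542 intr=0.0000 cont=0.0000 V=0.0000[hold]  S*(4)=38.8265
k=3: j=0 S=45.3100 intr=18.6800 cont=19.3677 V=19.3677[hold]; j=1 S=61.7059 intr=2.2841 cont=9.1549 V=9.1549[hold]; j=2 S=84.0348 intr=0.0000 cont=2.7950 V=2.7950[hold]; j=3 S=114.4435 intr=0.0000 cont=0.3994 V=0.3994[hold]  S*(3)=-
k=2: j=0 S=52.8762 intr=11.1138 cont=14.3468 V=14.3468[hold]; j=1 S=72.0100 intr=0.0000 cont=6.0470 V=6.0470[hold]; j=2 S=98.0675 intr=0.0000 cont=1.6285 V=1.6285[hold]  S*(2)=-
k=1: j=0 S=61.7059 intr=2.2841 cont=10.2754 V=10.2754[hold]; j=1 S=84.0348 intr=0.0000 cont=3.8898 V=3.8898[hold]  S*(1)=-
k=0: j=0 S=72.0100 intr=0.0000 cont=7.1479 V=7.1479[hold]  S*(0)=-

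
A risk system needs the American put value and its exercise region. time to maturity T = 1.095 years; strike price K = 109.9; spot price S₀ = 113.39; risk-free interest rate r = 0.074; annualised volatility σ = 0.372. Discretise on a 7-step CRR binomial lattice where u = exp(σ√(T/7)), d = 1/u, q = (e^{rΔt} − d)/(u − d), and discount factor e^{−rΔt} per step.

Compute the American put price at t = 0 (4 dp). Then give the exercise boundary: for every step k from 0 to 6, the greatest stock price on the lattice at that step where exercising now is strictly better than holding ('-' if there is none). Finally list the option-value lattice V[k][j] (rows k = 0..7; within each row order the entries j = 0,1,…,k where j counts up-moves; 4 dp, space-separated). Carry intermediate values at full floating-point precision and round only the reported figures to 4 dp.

params: Δt=0.15643 u=1.15850 d=0.86318 q=0.50271 e^(-rΔt)=0.98849
t_7 payoffs: 69.4153 55.5642 36.9741 12.0238 0.0000 0.0000 0.0000 0.0000
t_6: node(6,0) S=46.9017 payoff=62.9983 vs cont=61.7335 → 62.9983 [stop]  node(6,1) S=62.9483 payoff=46.9517 vs cont=45.6869 → 46.9517 [stop]  node(6,2) S=84.4849 payoff=25.4151 vs cont=24.1502 → 25.4151 [stop]  node(6,3) S=113.3900 payoff=0.0000 vs cont=5.9105 → 5.9105 [wait]  node(6,4) S=152.1844 payoff=0.0000 vs cont=0.0000 → 0.0000 [wait]  node(6,5) S=204.2517 payoff=0.0000 vs cont=0.0000 → 0.0000 [wait]  node(6,6) S=274.1328 payoff=0.0000 vs cont=0.0000 → 0.0000 [wait]  ⇒ S*(6)=84.4849
t_5: node(5,0) S=54.3358 payoff=55.5642 vs cont=54.2993 → 55.5642 [stop]  node(5,1) S=72.9259 payoff=36.9741 vs cont=35.7093 → 36.9741 [stop]  node(5,2) S=97.8762 payoff=12.0238 vs cont=15.4303 → 15.4303 [wait]  node(5,3) S=131.3628 payoff=0.0000 vs cont=2.9054 → 2.9054 [wait]  node(5,4) S=176.3063 payoff=0.0000 vs cont=0.0000 → 0.0000 [wait]  node(5,5) S=236.6265 payoff=0.0000 vs cont=0.0000 → 0.0000 [wait]  ⇒ S*(5)=72.9259
t_4: node(4,0) S=62.9483 payoff=46.9517 vs cont=45.6869 → 46.9517 [stop]  node(4,1) S=84.4849 payoff=25.4151 vs cont=25.8430 → 25.8430 [wait]  node(4,2) S=113.3900 payoff=0.0000 vs cont=9.0288 → 9.0288 [wait]  node(4,3) S=152.1844 payoff=0.0000 vs cont=1.4282 → 1.4282 [wait]  node(4,4) S=204.2517 payoff=0.0000 vs cont=0.0000 → 0.0000 [wait]  ⇒ S*(4)=62.9483
t_3: node(3,0) S=72.9259 payoff=36.9741 vs cont=35.9219 → 36.9741 [stop]  node(3,1) S=97.8762 payoff=12.0238 vs cont=17.1902 → 17.1902 [wait]  node(3,2) S=131.3628 payoff=0.0000 vs cont=5.1480 → 5.1480 [wait]  node(3,3) S=176.3063 payoff=0.0000 vs cont=0.7021 → 0.7021 [wait]  ⇒ S*(3)=72.9259
t_2: node(2,0) S=84.4849 payoff=25.4151 vs cont=26.7175 → 26.7175 [wait]  node(2,1) S=113.3900 payoff=0.0000 vs cont=11.0083 → 11.0083 [wait]  node(2,2) S=152.1844 payoff=0.0000 vs cont=2.8795 → 2.8795 [wait]  ⇒ S*(2)=-
t_1: node(1,0) S=97.8762 payoff=12.0238 vs cont=18.6038 → 18.6038 [wait]  node(1,1) S=131.3628 payoff=0.0000 vs cont=6.8422 → 6.8422 [wait]  ⇒ S*(1)=-
t_0: node(0,0) S=113.3900 payoff=0.0000 vs cont=12.5451 → 12.5451 [wait]  ⇒ S*(0)=-

price = 12.5451
boundary = - - - 72.9259 62.9483 72.9259 84.4849
tree:
12.5451
18.6038 6.8422
26.7175 11.0083 2.8795
36.9741 17.1902 5.1480 0.7021
46.9517 25.8430 9.0288 1.4282 0.0000
55.5642 36.9741 15.4303 2.9054 0.0000 0.0000
62.9983 46.9517 25.4151 5.9105 0.0000 0.0000 0.0000
69.4153 55.5642 36.9741 12.0238 0.0000 0.0000 0.0000 0.0000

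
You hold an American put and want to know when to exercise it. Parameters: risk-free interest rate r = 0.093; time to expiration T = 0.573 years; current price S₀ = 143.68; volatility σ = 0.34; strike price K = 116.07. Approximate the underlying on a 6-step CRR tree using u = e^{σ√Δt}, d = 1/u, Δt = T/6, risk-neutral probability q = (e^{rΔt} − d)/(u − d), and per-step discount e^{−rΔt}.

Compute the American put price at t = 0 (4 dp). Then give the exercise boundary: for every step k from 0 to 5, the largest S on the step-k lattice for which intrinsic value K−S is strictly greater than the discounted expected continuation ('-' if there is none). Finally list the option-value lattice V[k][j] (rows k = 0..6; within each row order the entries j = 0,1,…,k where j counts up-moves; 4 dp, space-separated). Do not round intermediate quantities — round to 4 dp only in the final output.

Δt=0.09550, u=1.11079, d=0.90026, q=0.51613, disc=e^(-rΔt)=0.99116
k=6 terminal: V=max(K-S,0) → 39.5796 21.6921 0.0000 0.0000 0.0000 0.0000 0.0000
k=5: j=0 S=84.9647 intr=31.1053 cont=30.0789 V=31.1053[EX]; j=1 S=104.8339 intr=11.2361 cont=10.4033 V=11.2361[EX]; j=2 S=129.3495 intr=0.0000 cont=0.0000 V=0.0000[hold]; j=3 S=159.5981 intr=0.0000 cont=0.0000 V=0.0000[hold]; j=4 S=196.9205 intr=0.0000 cont=0.0000 V=0.0000[hold]; j=5 S=242.9707 intr=0.0000 cont=0.0000 V=0.0000[hold]  S*(5)=104.8339
k=4: j=0 S=94.3779 intr=21.6921 cont=20.6658 V=21.6921[EX]; j=1 S=116.4483 intr=0.0000 cont=5.3887 V=5.3887[hold]; j=2 S=143.6800 intr=0.0000 cont=0.0000 V=0.0000[hold]; j=3 S=177.2798 intr=0.0000 cont=0.0000 V=0.0000[hold]; j=4 S=218.7371 intr=0.0000 cont=0.0000 V=0.0000[hold]  S*(4)=94.3779
k=3: j=0 S=104.8339 intr=11.2361 cont=13.1600 V=13.1600[hold]; j=1 S=129.3495 intr=0.0000 cont=2.5844 V=2.5844[hold]; j=2 S=159.5981 intr=0.0000 cont=0.0000 V=0.0000[hold]; j=3 S=196.9205 intr=0.0000 cont=0.0000 V=0.0000[hold]  S*(3)=-
k=2: j=0 S=116.4483 intr=0.0000 cont=7.6335 V=7.6335[hold]; j=1 S=143.6800 intr=0.0000 cont=1.2394 V=1.2394[hold]; j=2 S=177.2798 intr=0.0000 cont=0.0000 V=0.0000[hold]  S*(2)=-
k=1: j=0 S=129.3495 intr=0.0000 cont=4.2950 V=4.2950[hold]; j=1 S=159.5981 intr=0.0000 cont=0.5944 V=0.5944[hold]  S*(1)=-
k=0: j=0 S=143.6800 intr=0.0000 cont=2.3639 V=2.3639[hold]  S*(0)=-

price = 2.3639
boundary = - - - - 94.3779 104.8339
tree:
2.3639
4.2950 0.5944
7.6335 1.2394 0.0000
13.1600 2.5844 0.0000 0.0000
21.6921 5.3887 0.0000 0.0000 0.0000
31.1053 11.2361 0.0000 0.0000 0.0000 0.0000
39.5796 21.6921 0.0000 0.0000 0.0000 0.0000 0.0000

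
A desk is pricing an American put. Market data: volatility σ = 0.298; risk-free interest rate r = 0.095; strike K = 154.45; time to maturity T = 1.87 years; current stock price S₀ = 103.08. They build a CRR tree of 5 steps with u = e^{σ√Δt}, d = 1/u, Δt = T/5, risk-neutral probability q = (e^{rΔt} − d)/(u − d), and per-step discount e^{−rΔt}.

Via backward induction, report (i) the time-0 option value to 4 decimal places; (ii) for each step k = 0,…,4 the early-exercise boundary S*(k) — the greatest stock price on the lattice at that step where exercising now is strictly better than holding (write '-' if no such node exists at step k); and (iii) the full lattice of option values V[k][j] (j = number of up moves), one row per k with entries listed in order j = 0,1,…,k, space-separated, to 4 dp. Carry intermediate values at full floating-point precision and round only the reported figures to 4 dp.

price = 51.3700
boundary = 103.0800 85.9067 103.0800 123.6863 103.0800
tree:
51.3700
68.5433 30.8610
82.8555 51.3700 16.3174
94.7833 68.5433 30.7637 5.7188
104.7238 82.8555 51.3700 13.2639 0.0000
113.0083 94.7833 68.5433 30.7637 0.0000 0.0000

params: Δt=0.37400 u=1.19991 d=0.83340 q=0.55325 e^(-rΔt)=0.96509
t_5 payoffs: 113.0083 94.7833 68.5433 30.7637 0.0000 0.0000
t_4: node(4,0) S=49.7262 payoff=104.7238 vs cont=99.3326 → 104.7238 [stop]  node(4,1) S=71.5945 payoff=82.8555 vs cont=77.4642 → 82.8555 [stop]  node(4,2) S=103.0800 payoff=51.3700 vs cont=45.9787 → 51.3700 [stop]  node(4,3) S=148.4120 payoff=6.0380 vs cont=13.2639 → 13.2639 [wait]  node(4,4) S=213.6800 payoff=0.0000 vs cont=0.0000 → 0.0000 [wait]  ⇒ S*(4)=103.0800
t_3: node(3,0) S=59.6667 payoff=94.7833 vs cont=89.3920 → 94.7833 [stop]  node(3,1) S=85.9067 payoff=68.5433 vs cont=63.1520 → 68.5433 [stop]  node(3,2) S=123.6863 payoff=30.7637 vs cont=29.2306 → 30.7637 [stop]  node(3,3) S=178.0805 payoff=0.0000 vs cont=5.7188 → 5.7188 [wait]  ⇒ S*(3)=123.6863
t_2: node(2,0) S=71.5945 payoff=82.8555 vs cont=77.4642 → 82.8555 [stop]  node(2,1) S=103.0800 payoff=51.3700 vs cont=45.9787 → 51.3700 [stop]  node(2,2) S=148.4120 payoff=6.0380 vs cont=16.3174 → 16.3174 [wait]  ⇒ S*(2)=103.0800
t_1: node(1,0) S=85.9067 payoff=68.5433 vs cont=63.1520 → 68.5433 [stop]  node(1,1) S=123.6863 payoff=30.7637 vs cont=30.8610 → 30.8610 [wait]  ⇒ S*(1)=85.9067
t_0: node(0,0) S=103.0800 payoff=51.3700 vs cont=46.0307 → 51.3700 [stop]  ⇒ S*(0)=103.0800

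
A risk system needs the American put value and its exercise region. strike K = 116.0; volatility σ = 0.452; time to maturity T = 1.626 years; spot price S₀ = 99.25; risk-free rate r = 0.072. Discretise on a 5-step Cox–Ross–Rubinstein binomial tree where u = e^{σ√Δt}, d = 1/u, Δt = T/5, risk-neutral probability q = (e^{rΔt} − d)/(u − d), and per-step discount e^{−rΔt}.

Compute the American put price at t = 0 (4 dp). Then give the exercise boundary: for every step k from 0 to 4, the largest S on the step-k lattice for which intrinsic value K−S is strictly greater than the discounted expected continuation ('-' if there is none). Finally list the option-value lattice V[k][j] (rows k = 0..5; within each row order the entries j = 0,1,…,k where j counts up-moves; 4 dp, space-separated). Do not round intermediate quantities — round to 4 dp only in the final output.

params: Δt=0.32520 u=1.29403 d=0.77278 q=0.48136 e^(-rΔt)=0.97686
t_5 payoffs: 88.6464 70.1963 39.3014 0.0000 0.0000 0.0000
t_4: node(4,0) S=35.3963 payoff=80.6037 vs cont=77.9192 → 80.6037 [stop]  node(4,1) S=59.2712 payoff=56.7288 vs cont=54.0442 → 56.7288 [stop]  node(4,2) S=99.2500 payoff=16.7500 vs cont=19.9114 → 19.9114 [wait]  node(4,3) S=166.1947 payoff=0.0000 vs cont=0.0000 → 0.0000 [wait]  node(4,4) S=278.2939 payoff=0.0000 vs cont=0.0000 → 0.0000 [wait]  ⇒ S*(4)=59.2712
t_3: node(3,0) S=45.8037 payoff=70.1963 vs cont=67.5118 → 70.1963 [stop]  node(3,1) S=76.6986 payoff=39.3014 vs cont=38.1035 → 39.3014 [stop]  node(3,2) S=128.4322 payoff=0.0000 vs cont=10.0878 → 10.0878 [wait]  node(3,3) S=215.0603 payoff=0.0000 vs cont=0.0000 → 0.0000 [wait]  ⇒ S*(3)=76.6986
t_2: node(2,0) S=59.2712 payoff=56.7288 vs cont=54.0442 → 56.7288 [stop]  node(2,1) S=99.2500 payoff=16.7500 vs cont=24.6549 → 24.6549 [wait]  node(2,2) S=166.1947 payoff=0.0000 vs cont=5.1108 → 5.1108 [wait]  ⇒ S*(2)=59.2712
t_1: node(1,0) S=76.6986 payoff=39.3014 vs cont=40.3340 → 40.3340 [wait]  node(1,1) S=128.4322 payoff=0.0000 vs cont=14.8942 → 14.8942 [wait]  ⇒ S*(1)=-
t_0: node(0,0) S=99.2500 payoff=16.7500 vs cont=27.4381 → 27.4381 [wait]  ⇒ S*(0)=-

price = 27.4381
boundary = - - 59.2712 76.6986 59.2712
tree:
27.4381
40.3340 14.8942
56.7288 24.6549 5.1108
70.1963 39.3014 10.0878 0.0000
80.6037 56.7288 19.9114 0.0000 0.0000
88.6464 70.1963 39.3014 0.0000 0.0000 0.0000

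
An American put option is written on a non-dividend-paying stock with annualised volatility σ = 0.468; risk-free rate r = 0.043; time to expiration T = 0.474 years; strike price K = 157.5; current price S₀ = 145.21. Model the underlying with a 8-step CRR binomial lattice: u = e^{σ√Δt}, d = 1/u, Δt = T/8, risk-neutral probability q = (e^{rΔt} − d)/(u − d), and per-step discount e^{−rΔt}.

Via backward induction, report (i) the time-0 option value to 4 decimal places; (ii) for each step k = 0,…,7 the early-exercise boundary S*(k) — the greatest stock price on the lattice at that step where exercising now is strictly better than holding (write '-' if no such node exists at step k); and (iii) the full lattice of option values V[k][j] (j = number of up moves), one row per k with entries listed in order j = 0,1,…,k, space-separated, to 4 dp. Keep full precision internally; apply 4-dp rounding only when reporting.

Δt=0.05925, u=1.12066, d=0.89233, q=0.48272, disc=e^(-rΔt)=0.99746
k=8 terminal: V=max(K-S,0) → 99.1277 84.1915 65.4335 41.8757 12.2900 0.0000 0.0000 0.0000 0.0000
k=7: j=0 S=65.4155 intr=92.0845 cont=91.6837 V=92.0845[EX]; j=1 S=82.1539 intr=75.3461 cont=74.9454 V=75.3461[EX]; j=2 S=103.1752 intr=54.3248 cont=53.9240 V=54.3248[EX]; j=3 S=129.5755 intr=27.9245 cont=27.5238 V=27.9245[EX]; j=4 S=162.7310 intr=0.0000 cont=6.3411 V=6.3411[hold]; j=5 S=204.3702 intr=0.0000 cont=0.0000 V=0.0000[hold]; j=6 S=256.6640 intr=0.0000 cont=0.0000 V=0.0000[hold]; j=7 S=322.3387 intr=0.0000 cont=0.0000 V=0.0000[hold]  S*(7)=129.5755
k=6: j=0 S=73.3085 intr=84.1915 cont=83.7907 V=84.1915[EX]; j=1 S=92.0665 intr=65.4335 cont=65.0327 V=65.4335[EX]; j=2 S=115.6243 intr=41.8757 cont=41.4749 V=41.8757[EX]; j=3 S=145.2100 intr=12.2900 cont=17.4612 V=17.4612[hold]; j=4 S=182.3660 intr=0.0000 cont=3.2718 V=3.2718[hold]; j=5 S=229.0294 intr=0.0000 cont=0.0000 V=0.0000[hold]; j=6 S=287.6330 intr=0.0000 cont=0.0000 V=0.0000[hold]  S*(6)=115.6243
k=5: j=0 S=82.1539 intr=75.3461 cont=74.9454 V=75.3461[EX]; j=1 S=103.1752 intr=54.3248 cont=53.9240 V=54.3248[EX]; j=2 S=129.5755 intr=27.9245 cont=30.0137 V=30.0137[hold]; j=3 S=162.7310 intr=0.0000 cont=10.5846 V=10.5846[hold]; j=4 S=204.3702 intr=0.0000 cont=1.6881 V=1.6881[hold]; j=5 S=256.6640 intr=0.0000 cont=0.0000 V=0.0000[hold]  S*(5)=103.1752
k=4: j=0 S=92.0665 intr=65.4335 cont=65.0327 V=65.4335[EX]; j=1 S=115.6243 intr=41.8757 cont=42.4808 V=42.4808[hold]; j=2 S=145.2100 intr=12.2900 cont=20.5823 V=20.5823[hold]; j=3 S=182.3660 intr=0.0000 cont=6.2740 V=6.2740[hold]; j=4 S=229.0294 intr=0.0000 cont=0.8710 V=0.8710[hold]  S*(4)=92.0665
k=3: j=0 S=103.1752 intr=54.3248 cont=54.2154 V=54.3248[EX]; j=1 S=129.5755 intr=27.9245 cont=31.8287 V=31.8287[hold]; j=2 S=162.7310 intr=0.0000 cont=13.6406 V=13.6406[hold]; j=3 S=204.3702 intr=0.0000 cont=3.6565 V=3.6565[hold]  S*(3)=103.1752
k=2: j=0 S=115.6243 intr=41.8757 cont=43.3548 V=43.3548[hold]; j=1 S=145.2100 intr=12.2900 cont=22.9902 V=22.9902[hold]; j=2 S=182.3660 intr=0.0000 cont=8.7986 V=8.7986[hold]  S*(2)=-
k=1: j=0 S=129.5755 intr=27.9245 cont=33.4390 V=33.4390[hold]; j=1 S=162.7310 intr=0.0000 cont=16.0985 V=16.0985[hold]  S*(1)=-
k=0: j=0 S=145.2100 intr=12.2900 cont=25.0045 V=25.0045[hold]  S*(0)=-

price = 25.0045
boundary = - - - 103.1752 92.0665 103.1752 115.6243 129.5755
tree:
25.0045
33.4390 16.0985
43.3548 22.9902 8.7986
54.3248 31.8287 13.6406 3.6565
65.4335 42.4808 20.5823 6.2740 0.8710
75.3461 54.3248 30.0137 10.5846 1.6881 0.0000
84.1915 65.4335 41.8757 17.4612 3.2718 0.0000 0.0000
92.0845 75.3461 54.3248 27.9245 6.3411 0.0000 0.0000 0.0000
99.1277 84.1915 65.4335 41.8757 12.2900 0.0000 0.0000 0.0000 0.0000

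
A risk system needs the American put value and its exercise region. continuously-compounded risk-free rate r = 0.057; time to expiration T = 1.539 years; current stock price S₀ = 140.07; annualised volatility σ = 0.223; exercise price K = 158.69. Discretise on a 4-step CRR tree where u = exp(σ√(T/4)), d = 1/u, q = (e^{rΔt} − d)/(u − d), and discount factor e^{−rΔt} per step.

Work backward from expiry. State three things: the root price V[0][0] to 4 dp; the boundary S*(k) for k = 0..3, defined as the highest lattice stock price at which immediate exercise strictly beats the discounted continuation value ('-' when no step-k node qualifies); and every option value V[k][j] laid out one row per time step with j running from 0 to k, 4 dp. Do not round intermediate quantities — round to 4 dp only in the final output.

Δt=0.38475, u=1.14835, d=0.87082, q=0.54537, disc=e^(-rΔt)=0.97831
k=4 terminal: V=max(K-S,0) → 78.1422 52.4717 18.6200 0.0000 0.0000
k=3: j=0 S=92.4968 intr=66.1932 cont=62.7509 V=66.1932[EX]; j=1 S=121.9754 intr=36.7146 cont=33.2723 V=36.7146[EX]; j=2 S=160.8489 intr=0.0000 cont=8.2816 V=8.2816[hold]; j=3 S=212.1113 intr=0.0000 cont=0.0000 V=0.0000[hold]  S*(3)=121.9754
k=2: j=0 S=106.2183 intr=52.4717 cont=49.0294 V=52.4717[EX]; j=1 S=140.0700 intr=18.6200 cont=20.7481 V=20.7481[hold]; j=2 S=184.7102 intr=0.0000 cont=3.6834 V=3.6834[hold]  S*(2)=106.2183
k=1: j=0 S=121.9754 intr=36.7146 cont=34.4077 V=36.7146[EX]; j=1 S=160.8489 intr=0.0000 cont=11.1934 V=11.1934[hold]  S*(1)=121.9754
k=0: j=0 S=140.0700 intr=18.6200 cont=22.3016 V=22.3016[hold]  S*(0)=-

price = 22.3016
boundary = - 121.9754 106.2183 121.9754
tree:
22.3016
36.7146 11.1934
52.4717 20.7481 3.6834
66.1932 36.7146 8.2816 0.0000
78.1422 52.4717 18.6200 0.0000 0.0000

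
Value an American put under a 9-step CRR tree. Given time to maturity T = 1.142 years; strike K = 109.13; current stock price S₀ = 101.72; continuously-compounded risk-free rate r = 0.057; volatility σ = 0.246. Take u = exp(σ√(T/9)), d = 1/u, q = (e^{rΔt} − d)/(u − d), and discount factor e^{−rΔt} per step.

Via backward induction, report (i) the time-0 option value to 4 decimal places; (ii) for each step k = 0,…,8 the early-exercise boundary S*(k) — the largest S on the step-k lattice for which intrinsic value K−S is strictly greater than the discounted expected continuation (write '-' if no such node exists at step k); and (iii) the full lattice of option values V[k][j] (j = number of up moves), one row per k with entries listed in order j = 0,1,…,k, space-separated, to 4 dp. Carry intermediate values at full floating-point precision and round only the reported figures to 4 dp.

price = 12.0726
boundary = - - 85.3676 78.2053 85.3676 78.2053 85.3676 93.1858 85.3676
tree:
12.0726
17.2109 7.4882
23.7624 11.3911 3.9825
30.9247 16.7681 6.5764 1.6386
37.4861 23.7624 10.5324 3.0089 0.3940
43.4969 30.9247 16.2242 5.4144 0.8259 0.0000
49.0035 37.4861 23.7624 9.4779 1.7312 0.0000 0.0000
54.0480 43.4969 30.9247 15.9442 3.6288 0.0000 0.0000 0.0000
58.6694 49.0035 37.4861 23.7624 7.6064 0.0000 0.0000 0.0000 0.0000
62.9030 54.0480 43.4969 30.9247 15.9442 0.0000 0.0000 0.0000 0.0000 0.0000

params: Δt=0.12689 u=1.09158 d=0.91610 q=0.51947 e^(-rΔt)=0.99279
t_9 payoffs: 62.9030 54.0480 43.4969 30.9247 15.9442 0.0000 0.0000 0.0000 0.0000 0.0000
t_8: node(8,0) S=50.4606 payoff=58.6694 vs cont=57.8829 → 58.6694 [stop]  node(8,1) S=60.1265 payoff=49.0035 vs cont=48.2170 → 49.0035 [stop]  node(8,2) S=71.6439 payoff=37.4861 vs cont=36.6996 → 37.4861 [stop]  node(8,3) S=85.3676 payoff=23.7624 vs cont=22.9760 → 23.7624 [stop]  node(8,4) S=101.7200 payoff=7.4100 vs cont=7.6064 → 7.6064 [wait]  node(8,5) S=121.2048 payoff=0.0000 vs cont=0.0000 → 0.0000 [wait]  node(8,6) S=144.4219 payoff=0.0000 vs cont=0.0000 → 0.0000 [wait]  node(8,7) S=172.0864 payoff=0.0000 vs cont=0.0000 → 0.0000 [wait]  node(8,8) S=205.0501 payoff=0.0000 vs cont=0.0000 → 0.0000 [wait]  ⇒ S*(8)=85.3676
t_7: node(7,0) S=55.0820 payoff=54.0480 vs cont=53.2616 → 54.0480 [stop]  node(7,1) S=65.6331 payoff=43.4969 vs cont=42.7105 → 43.4969 [stop]  node(7,2) S=78.2053 payoff=30.9247 vs cont=30.1382 → 30.9247 [stop]  node(7,3) S=93.1858 payoff=15.9442 vs cont=15.2591 → 15.9442 [stop]  node(7,4) S=111.0358 payoff=0.0000 vs cont=3.6288 → 3.6288 [wait]  node(7,5) S=132.3051 payoff=0.0000 vs cont=0.0000 → 0.0000 [wait]  node(7,6) S=157.6485 payoff=0.0000 vs cont=0.0000 → 0.0000 [wait]  node(7,7) S=187.8466 payoff=0.0000 vs cont=0.0000 → 0.0000 [wait]  ⇒ S*(7)=93.1858
t_6: node(6,0) S=60.1265 payoff=49.0035 vs cont=48.2170 → 49.0035 [stop]  node(6,1) S=71.6439 payoff=37.4861 vs cont=36.6996 → 37.4861 [stop]  node(6,2) S=85.3676 payoff=23.7624 vs cont=22.9760 → 23.7624 [stop]  node(6,3) S=101.7200 payoff=7.4100 vs cont=9.4779 → 9.4779 [wait]  node(6,4) S=121.2048 payoff=0.0000 vs cont=1.7312 → 1.7312 [wait]  node(6,5) S=144.4219 payoff=0.0000 vs cont=0.0000 → 0.0000 [wait]  node(6,6) S=172.0864 payoff=0.0000 vs cont=0.0000 → 0.0000 [wait]  ⇒ S*(6)=85.3676
t_5: node(5,0) S=65.6331 payoff=43.4969 vs cont=42.7105 → 43.4969 [stop]  node(5,1) S=78.2053 payoff=30.9247 vs cont=30.1382 → 30.9247 [stop]  node(5,2) S=93.1858 payoff=15.9442 vs cont=16.2242 → 16.2242 [wait]  node(5,3) S=111.0358 payoff=0.0000 vs cont=5.4144 → 5.4144 [wait]  node(5,4) S=132.3051 payoff=0.0000 vs cont=0.8259 → 0.8259 [wait]  node(5,5) S=157.6485 payoff=0.0000 vs cont=0.0000 → 0.0000 [wait]  ⇒ S*(5)=78.2053
t_4: node(4,0) S=71.6439 payoff=37.4861 vs cont=36.6996 → 37.4861 [stop]  node(4,1) S=85.3676 payoff=23.7624 vs cont=23.1204 → 23.7624 [stop]  node(4,2) S=101.7200 payoff=7.4100 vs cont=10.5324 → 10.5324 [wait]  node(4,3) S=121.2048 payoff=0.0000 vs cont=3.0089 → 3.0089 [wait]  node(4,4) S=144.4219 payoff=0.0000 vs cont=0.3940 → 0.3940 [wait]  ⇒ S*(4)=85.3676
t_3: node(3,0) S=78.2053 payoff=30.9247 vs cont=30.1382 → 30.9247 [stop]  node(3,1) S=93.1858 payoff=15.9442 vs cont=16.7681 → 16.7681 [wait]  node(3,2) S=111.0358 payoff=0.0000 vs cont=6.5764 → 6.5764 [wait]  node(3,3) S=132.3051 payoff=0.0000 vs cont=1.6386 → 1.6386 [wait]  ⇒ S*(3)=78.2053
t_2: node(2,0) S=85.3676 payoff=23.7624 vs cont=23.4008 → 23.7624 [stop]  node(2,1) S=101.7200 payoff=7.4100 vs cont=11.3911 → 11.3911 [wait]  node(2,2) S=121.2048 payoff=0.0000 vs cont=3.9825 → 3.9825 [wait]  ⇒ S*(2)=85.3676
t_1: node(1,0) S=93.1858 payoff=15.9442 vs cont=17.2109 → 17.2109 [wait]  node(1,1) S=111.0358 payoff=0.0000 vs cont=7.4882 → 7.4882 [wait]  ⇒ S*(1)=-
t_0: node(0,0) S=101.7200 payoff=7.4100 vs cont=12.0726 → 12.0726 [wait]  ⇒ S*(0)=-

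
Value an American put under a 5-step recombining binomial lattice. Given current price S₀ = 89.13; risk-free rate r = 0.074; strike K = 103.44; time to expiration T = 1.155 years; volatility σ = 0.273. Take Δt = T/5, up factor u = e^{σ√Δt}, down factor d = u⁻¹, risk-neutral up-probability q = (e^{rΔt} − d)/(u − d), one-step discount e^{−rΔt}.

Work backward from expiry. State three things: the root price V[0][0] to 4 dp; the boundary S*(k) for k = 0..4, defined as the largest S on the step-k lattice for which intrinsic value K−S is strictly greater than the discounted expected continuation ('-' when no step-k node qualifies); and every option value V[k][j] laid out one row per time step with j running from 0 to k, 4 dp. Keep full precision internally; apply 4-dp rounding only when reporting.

price = 16.2205
boundary = - 78.1700 68.5576 78.1700 89.1300
tree:
16.2205
25.2700 8.8086
34.8824 15.2780 3.4198
43.3127 25.2700 7.0091 0.3826
50.7063 34.8824 14.3100 0.8329 0.0000
57.1908 43.3127 25.2700 1.8133 0.0000 0.0000

params: Δt=0.23100 u=1.14021 d=0.87703 q=0.53276 e^(-rΔt)=0.98305
t_5 payoffs: 57.1908 43.3127 25.2700 1.8133 0.0000 0.0000
t_4: node(4,0) S=52.7337 payoff=50.7063 vs cont=48.9532 → 50.7063 [stop]  node(4,1) S=68.5576 payoff=34.8824 vs cont=33.1292 → 34.8824 [stop]  node(4,2) S=89.1300 payoff=14.3100 vs cont=12.5568 → 14.3100 [stop]  node(4,3) S=115.8756 payoff=0.0000 vs cont=0.8329 → 0.8329 [wait]  node(4,4) S=150.6468 payoff=0.0000 vs cont=0.0000 → 0.0000 [wait]  ⇒ S*(4)=89.1300
t_3: node(3,0) S=60.1273 payoff=43.3127 vs cont=41.5595 → 43.3127 [stop]  node(3,1) S=78.1700 payoff=25.2700 vs cont=23.5169 → 25.2700 [stop]  node(3,2) S=101.6267 payoff=1.8133 vs cont=7.0091 → 7.0091 [wait]  node(3,3) S=132.1222 payoff=0.0000 vs cont=0.3826 → 0.3826 [wait]  ⇒ S*(3)=78.1700
t_2: node(2,0) S=68.5576 payoff=34.8824 vs cont=33.1292 → 34.8824 [stop]  node(2,1) S=89.1300 payoff=14.3100 vs cont=15.2780 → 15.2780 [wait]  node(2,2) S=115.8756 payoff=0.0000 vs cont=3.4198 → 3.4198 [wait]  ⇒ S*(2)=68.5576
t_1: node(1,0) S=78.1700 payoff=25.2700 vs cont=24.0238 → 25.2700 [stop]  node(1,1) S=101.6267 payoff=1.8133 vs cont=8.8086 → 8.8086 [wait]  ⇒ S*(1)=78.1700
t_0: node(0,0) S=89.1300 payoff=14.3100 vs cont=16.2205 → 16.2205 [wait]  ⇒ S*(0)=-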